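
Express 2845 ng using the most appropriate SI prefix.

2.845 ug

= 2.845 × 10^-6 g; 10^-6 is micro.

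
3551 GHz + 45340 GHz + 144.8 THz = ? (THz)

193.691 THz

In THz:
  3551 GHz = 3551e-3 THz = 3.551
  45340 GHz = 45340e-3 THz = 45.34
  144.8 THz → 144.8
Sum: 3.551 + 45.34 + 144.8 = 193.691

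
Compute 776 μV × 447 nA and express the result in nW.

776e-6 × 447e-9 = 346872e-15 W

0.346872 nW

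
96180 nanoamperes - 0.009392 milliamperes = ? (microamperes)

In microamperes:
  96180 nanoamperes = 96180 × 10^-3 microamperes = 96.18
  0.009392 milliamperes = 0.009392 × 10^3 microamperes = 9.392
Difference: 96.18 - 9.392 = 86.788

86.788 microamperes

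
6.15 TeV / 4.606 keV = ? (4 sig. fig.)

(6.15 × 10¹²) / (4.606 × 10³) = 1.3352 × 10⁹

1335000000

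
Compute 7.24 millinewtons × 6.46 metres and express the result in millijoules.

46.7704 millijoules

7.24e-3 × 6.46 = 46.7704e-3 J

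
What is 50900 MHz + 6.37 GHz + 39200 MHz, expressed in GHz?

96.47 GHz

In GHz:
  50900 MHz = 50900 × 10⁻³ GHz = 50.9
  6.37 GHz → 6.37
  39200 MHz = 39200 × 10⁻³ GHz = 39.2
Sum: 50.9 + 6.37 + 39.2 = 96.47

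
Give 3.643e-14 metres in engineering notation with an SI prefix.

36.43 femtometres

= 36.43e-15 metres; 1e-15 is femto.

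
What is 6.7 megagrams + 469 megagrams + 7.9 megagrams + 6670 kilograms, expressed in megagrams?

In megagrams:
  6.7 megagrams → 6.7
  469 megagrams → 469
  7.9 megagrams → 7.9
  6670 kilograms = 6670 × 10^-3 megagrams = 6.67
Sum: 6.7 + 469 + 7.9 + 6.67 = 490.27

490.27 megagrams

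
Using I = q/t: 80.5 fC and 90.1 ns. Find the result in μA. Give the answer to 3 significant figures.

0.893 μA

(80.5 × 10⁻¹⁵) / (90.1 × 10⁻⁹) = 0.89345 × 10⁻⁶ A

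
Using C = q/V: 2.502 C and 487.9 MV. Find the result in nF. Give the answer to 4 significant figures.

5.128 nF

(2.502) / (487.9 × 10⁶) = 0.0051281 × 10⁻⁶ F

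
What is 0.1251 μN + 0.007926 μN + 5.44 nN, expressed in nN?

138.466 nN

In nN:
  0.1251 μN = 0.1251e3 nN = 125.1
  0.007926 μN = 0.007926e3 nN = 7.926
  5.44 nN → 5.44
Sum: 125.1 + 7.926 + 5.44 = 138.466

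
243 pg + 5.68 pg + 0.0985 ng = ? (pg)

In pg:
  243 pg → 243
  5.68 pg → 5.68
  0.0985 ng = 0.0985e3 pg = 98.5
Sum: 243 + 5.68 + 98.5 = 347.18

347.18 pg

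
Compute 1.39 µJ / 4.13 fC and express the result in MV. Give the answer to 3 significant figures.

(1.39 × 10⁻⁶) / (4.13 × 10⁻¹⁵) = 0.33656 × 10⁹ V

337 MV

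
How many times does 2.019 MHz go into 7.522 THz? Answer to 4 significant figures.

(7.522 × 10¹²) / (2.019 × 10⁶) = 3.7256 × 10⁶

3726000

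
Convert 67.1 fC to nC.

femto = 10^-15, nano = 10^-9; factor is 10^-6.
67.1 × 10^-6 = 0.0000671

0.0000671 nC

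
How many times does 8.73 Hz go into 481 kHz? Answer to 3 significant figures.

55100

(481e3) / (8.73) = 55.1e3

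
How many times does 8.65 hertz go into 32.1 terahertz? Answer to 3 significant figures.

(32.1e12) / (8.65) = 3.711e12

3710000000000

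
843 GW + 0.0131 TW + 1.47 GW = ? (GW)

In GW:
  843 GW → 843
  0.0131 TW = 0.0131 × 10^3 GW = 13.1
  1.47 GW → 1.47
Sum: 843 + 13.1 + 1.47 = 857.57

857.57 GW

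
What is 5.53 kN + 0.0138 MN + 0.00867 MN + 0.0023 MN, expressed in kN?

In kN:
  5.53 kN → 5.53
  0.0138 MN = 0.0138 × 10^3 kN = 13.8
  0.00867 MN = 0.00867 × 10^3 kN = 8.67
  0.0023 MN = 0.0023 × 10^3 kN = 2.3
Sum: 5.53 + 13.8 + 8.67 + 2.3 = 30.3

30.3 kN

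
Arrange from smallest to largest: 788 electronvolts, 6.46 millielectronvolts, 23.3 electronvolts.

788 electronvolts = 788 electronvolts
6.46 millielectronvolts = 0.00646 electronvolts
23.3 electronvolts = 23.3 electronvolts

6.46 millielectronvolts < 23.3 electronvolts < 788 electronvolts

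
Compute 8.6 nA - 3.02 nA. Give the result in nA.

In nA:
  8.6 nA → 8.6
  3.02 nA → 3.02
Difference: 8.6 - 3.02 = 5.58

5.58 nA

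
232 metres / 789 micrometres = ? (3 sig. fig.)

(232) / (789 × 10^-6) = 0.294 × 10^6

294000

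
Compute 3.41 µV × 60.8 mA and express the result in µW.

0.207328 µW

3.41 × 10⁻⁶ × 60.8 × 10⁻³ = 207.328 × 10⁻⁹ W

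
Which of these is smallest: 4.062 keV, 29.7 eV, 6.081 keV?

4.062 keV = 4062 eV
29.7 eV = 29.7 eV
6.081 keV = 6081 eV

29.7 eV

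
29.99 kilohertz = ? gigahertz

kilo = 10^3, giga = 10^9; factor is 10^-6.
29.99 × 10^-6 = 0.00002999

0.00002999 gigahertz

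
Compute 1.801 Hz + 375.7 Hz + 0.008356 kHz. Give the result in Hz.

In Hz:
  1.801 Hz → 1.801
  375.7 Hz → 375.7
  0.008356 kHz = 0.008356 × 10³ Hz = 8.356
Sum: 1.801 + 375.7 + 8.356 = 385.857

385.857 Hz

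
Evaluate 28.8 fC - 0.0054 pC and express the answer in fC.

23.4 fC

In fC:
  28.8 fC → 28.8
  0.0054 pC = 0.0054 × 10³ fC = 5.4
Difference: 28.8 - 5.4 = 23.4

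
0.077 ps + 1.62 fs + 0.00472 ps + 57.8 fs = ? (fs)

In fs:
  0.077 ps = 0.077 × 10³ fs = 77
  1.62 fs → 1.62
  0.00472 ps = 0.00472 × 10³ fs = 4.72
  57.8 fs → 57.8
Sum: 77 + 1.62 + 4.72 + 57.8 = 141.14

141.14 fs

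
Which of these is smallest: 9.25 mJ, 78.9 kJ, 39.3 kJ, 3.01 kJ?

9.25 mJ

9.25 mJ = 0.00925 J
78.9 kJ = 78900 J
39.3 kJ = 39300 J
3.01 kJ = 3010 J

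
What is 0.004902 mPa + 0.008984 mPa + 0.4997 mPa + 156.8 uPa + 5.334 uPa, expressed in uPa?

In uPa:
  0.004902 mPa = 0.004902 × 10³ uPa = 4.902
  0.008984 mPa = 0.008984 × 10³ uPa = 8.984
  0.4997 mPa = 0.4997 × 10³ uPa = 499.7
  156.8 uPa → 156.8
  5.334 uPa → 5.334
Sum: 4.902 + 8.984 + 499.7 + 156.8 + 5.334 = 675.72

675.72 uPa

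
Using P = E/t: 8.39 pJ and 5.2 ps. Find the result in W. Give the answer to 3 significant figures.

(8.39 × 10^-12) / (5.2 × 10^-12) = 1.6135 W

1.61 W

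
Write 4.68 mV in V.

0.00468 V

milli = 10^-3, (no prefix) = 10^0; factor is 10^-3.
4.68 × 10^-3 = 0.00468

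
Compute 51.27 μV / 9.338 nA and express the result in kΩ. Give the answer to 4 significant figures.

5.490 kΩ

(51.27e-6) / (9.338e-9) = 5.49047e3 Ω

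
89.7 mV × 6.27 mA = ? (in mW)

0.562419 mW

89.7e-3 × 6.27e-3 = 562.419e-6 W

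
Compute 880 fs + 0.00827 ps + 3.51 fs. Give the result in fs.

In fs:
  880 fs → 880
  0.00827 ps = 0.00827e3 fs = 8.27
  3.51 fs → 3.51
Sum: 880 + 8.27 + 3.51 = 891.78

891.78 fs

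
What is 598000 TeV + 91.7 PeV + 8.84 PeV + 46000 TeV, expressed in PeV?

In PeV:
  598000 TeV = 598000 × 10⁻³ PeV = 598
  91.7 PeV → 91.7
  8.84 PeV → 8.84
  46000 TeV = 46000 × 10⁻³ PeV = 46
Sum: 598 + 91.7 + 8.84 + 46 = 744.54

744.54 PeV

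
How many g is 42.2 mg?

0.0422 g

milli = 1e-3, (no prefix) = 1e0; factor is 1e-3.
42.2 × 1e-3 = 0.0422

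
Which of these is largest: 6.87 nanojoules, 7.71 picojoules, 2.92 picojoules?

6.87 nanojoules

6.87 nanojoules = 0.00000000687 joules
7.71 picojoules = 0.00000000000771 joules
2.92 picojoules = 0.00000000000292 joules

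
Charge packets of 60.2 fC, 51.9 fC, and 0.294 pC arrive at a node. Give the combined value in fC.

406.1 fC

In fC:
  60.2 fC → 60.2
  51.9 fC → 51.9
  0.294 pC = 0.294 × 10^3 fC = 294
Sum: 60.2 + 51.9 + 294 = 406.1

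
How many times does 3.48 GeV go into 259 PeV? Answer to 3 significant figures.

(259e15) / (3.48e9) = 74.43e6

74400000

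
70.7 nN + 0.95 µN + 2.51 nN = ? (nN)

1023.21 nN

In nN:
  70.7 nN → 70.7
  0.95 µN = 0.95 × 10³ nN = 950
  2.51 nN → 2.51
Sum: 70.7 + 950 + 2.51 = 1023.21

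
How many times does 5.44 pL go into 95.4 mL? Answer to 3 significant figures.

17500000000

(95.4 × 10^-3) / (5.44 × 10^-12) = 17.54 × 10^9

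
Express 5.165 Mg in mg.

5165000000 mg

mega = 10⁶, milli = 10⁻³; factor is 10⁹.
5.165 × 10⁹ = 5165000000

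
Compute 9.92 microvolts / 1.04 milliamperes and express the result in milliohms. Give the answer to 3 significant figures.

(9.92 × 10^-6) / (1.04 × 10^-3) = 9.5385 × 10^-3 Ω

9.54 milliohms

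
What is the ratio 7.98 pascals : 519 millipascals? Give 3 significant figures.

15.4

(7.98) / (519 × 10⁻³) = 0.01538 × 10³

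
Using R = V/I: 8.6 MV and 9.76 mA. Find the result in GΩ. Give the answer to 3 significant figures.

0.881 GΩ

(8.6 × 10^6) / (9.76 × 10^-3) = 0.88115 × 10^9 Ω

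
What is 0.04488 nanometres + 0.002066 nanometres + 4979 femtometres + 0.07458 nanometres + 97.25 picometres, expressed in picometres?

In picometres:
  0.04488 nanometres = 0.04488 × 10³ picometres = 44.88
  0.002066 nanometres = 0.002066 × 10³ picometres = 2.066
  4979 femtometres = 4979 × 10⁻³ picometres = 4.979
  0.07458 nanometres = 0.07458 × 10³ picometres = 74.58
  97.25 picometres → 97.25
Sum: 44.88 + 2.066 + 4.979 + 74.58 + 97.25 = 223.755

223.755 picometres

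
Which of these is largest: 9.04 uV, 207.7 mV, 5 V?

9.04 uV = 0.00000904 V
207.7 mV = 0.2077 V
5 V = 5 V

5 V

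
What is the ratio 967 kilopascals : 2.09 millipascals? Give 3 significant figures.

(967 × 10^3) / (2.09 × 10^-3) = 462.7 × 10^6

463000000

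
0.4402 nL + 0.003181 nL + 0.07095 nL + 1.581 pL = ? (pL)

In pL:
  0.4402 nL = 0.4402 × 10³ pL = 440.2
  0.003181 nL = 0.003181 × 10³ pL = 3.181
  0.07095 nL = 0.07095 × 10³ pL = 70.95
  1.581 pL → 1.581
Sum: 440.2 + 3.181 + 70.95 + 1.581 = 515.912

515.912 pL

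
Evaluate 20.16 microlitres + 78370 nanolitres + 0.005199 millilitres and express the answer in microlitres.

In microlitres:
  20.16 microlitres → 20.16
  78370 nanolitres = 78370 × 10⁻³ microlitres = 78.37
  0.005199 millilitres = 0.005199 × 10³ microlitres = 5.199
Sum: 20.16 + 78.37 + 5.199 = 103.729

103.729 microlitres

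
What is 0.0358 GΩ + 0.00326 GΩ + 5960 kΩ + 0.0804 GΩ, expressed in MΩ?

In MΩ:
  0.0358 GΩ = 0.0358e3 MΩ = 35.8
  0.00326 GΩ = 0.00326e3 MΩ = 3.26
  5960 kΩ = 5960e-3 MΩ = 5.96
  0.0804 GΩ = 0.0804e3 MΩ = 80.4
Sum: 35.8 + 3.26 + 5.96 + 80.4 = 125.42

125.42 MΩ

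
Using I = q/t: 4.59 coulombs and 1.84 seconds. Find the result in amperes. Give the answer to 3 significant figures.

(4.59) / (1.84) = 2.4946 A

2.49 amperes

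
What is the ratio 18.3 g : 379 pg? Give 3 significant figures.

(18.3) / (379 × 10^-12) = 0.04828 × 10^12

48300000000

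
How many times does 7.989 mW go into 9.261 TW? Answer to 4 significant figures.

(9.261 × 10^12) / (7.989 × 10^-3) = 1.1592 × 10^15

1159000000000000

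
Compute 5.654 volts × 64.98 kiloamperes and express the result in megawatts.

5.654 × 64.98 × 10^3 = 367.39692 × 10^3 W

0.36739692 megawatts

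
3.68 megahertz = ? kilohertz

mega = 10^6, kilo = 10^3; factor is 10^3.
3.68 × 10^3 = 3680

3680 kilohertz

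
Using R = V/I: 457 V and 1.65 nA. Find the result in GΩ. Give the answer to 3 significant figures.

(457) / (1.65 × 10⁻⁹) = 276.97 × 10⁹ Ω

277 GΩ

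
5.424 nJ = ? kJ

0.000000000005424 kJ

nano = 1e-9, kilo = 1e3; factor is 1e-12.
5.424 × 1e-12 = 0.000000000005424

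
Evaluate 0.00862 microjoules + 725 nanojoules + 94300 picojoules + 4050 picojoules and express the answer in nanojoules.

In nanojoules:
  0.00862 microjoules = 0.00862 × 10^3 nanojoules = 8.62
  725 nanojoules → 725
  94300 picojoules = 94300 × 10^-3 nanojoules = 94.3
  4050 picojoules = 4050 × 10^-3 nanojoules = 4.05
Sum: 8.62 + 725 + 94.3 + 4.05 = 831.97

831.97 nanojoules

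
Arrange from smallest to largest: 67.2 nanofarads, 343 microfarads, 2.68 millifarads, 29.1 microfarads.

67.2 nanofarads = 0.0000000672 farads
343 microfarads = 0.000343 farads
2.68 millifarads = 0.00268 farads
29.1 microfarads = 0.0000291 farads

67.2 nanofarads < 29.1 microfarads < 343 microfarads < 2.68 millifarads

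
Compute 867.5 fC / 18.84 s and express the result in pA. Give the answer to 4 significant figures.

0.04605 pA

(867.5e-15) / (18.84) = 46.0456e-15 A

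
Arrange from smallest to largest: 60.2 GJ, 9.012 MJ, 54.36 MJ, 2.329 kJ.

2.329 kJ < 9.012 MJ < 54.36 MJ < 60.2 GJ

60.2 GJ = 60200000000 J
9.012 MJ = 9012000 J
54.36 MJ = 54360000 J
2.329 kJ = 2329 J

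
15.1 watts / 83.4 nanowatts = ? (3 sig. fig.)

(15.1) / (83.4e-9) = 0.1811e9

181000000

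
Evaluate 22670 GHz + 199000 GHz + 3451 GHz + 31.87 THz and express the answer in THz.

256.991 THz

In THz:
  22670 GHz = 22670 × 10^-3 THz = 22.67
  199000 GHz = 199000 × 10^-3 THz = 199
  3451 GHz = 3451 × 10^-3 THz = 3.451
  31.87 THz → 31.87
Sum: 22.67 + 199 + 3.451 + 31.87 = 256.991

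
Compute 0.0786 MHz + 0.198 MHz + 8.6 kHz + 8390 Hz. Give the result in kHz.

293.59 kHz

In kHz:
  0.0786 MHz = 0.0786 × 10^3 kHz = 78.6
  0.198 MHz = 0.198 × 10^3 kHz = 198
  8.6 kHz → 8.6
  8390 Hz = 8390 × 10^-3 kHz = 8.39
Sum: 78.6 + 198 + 8.6 + 8.39 = 293.59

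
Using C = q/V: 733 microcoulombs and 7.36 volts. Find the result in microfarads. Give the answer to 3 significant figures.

(733e-6) / (7.36) = 99.592e-6 F

99.6 microfarads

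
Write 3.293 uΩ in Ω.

micro = 1e-6, (no prefix) = 1e0; factor is 1e-6.
3.293 × 1e-6 = 0.000003293

0.000003293 Ω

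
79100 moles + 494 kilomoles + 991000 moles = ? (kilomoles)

1564.1 kilomoles

In kilomoles:
  79100 moles = 79100 × 10⁻³ kilomoles = 79.1
  494 kilomoles → 494
  991000 moles = 991000 × 10⁻³ kilomoles = 991
Sum: 79.1 + 494 + 991 = 1564.1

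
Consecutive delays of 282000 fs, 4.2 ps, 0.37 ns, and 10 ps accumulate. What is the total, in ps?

666.2 ps

In ps:
  282000 fs = 282000e-3 ps = 282
  4.2 ps → 4.2
  0.37 ns = 0.37e3 ps = 370
  10 ps → 10
Sum: 282 + 4.2 + 370 + 10 = 666.2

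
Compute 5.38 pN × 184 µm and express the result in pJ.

5.38 × 10⁻¹² × 184 × 10⁻⁶ = 989.92 × 10⁻¹⁸ J

0.00098992 pJ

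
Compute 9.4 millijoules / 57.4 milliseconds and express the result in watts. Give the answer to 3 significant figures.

(9.4 × 10^-3) / (57.4 × 10^-3) = 0.16376 W

0.164 watts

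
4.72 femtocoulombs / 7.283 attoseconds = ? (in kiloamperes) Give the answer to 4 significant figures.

0.6481 kiloamperes

(4.72 × 10⁻¹⁵) / (7.283 × 10⁻¹⁸) = 0.648085 × 10³ A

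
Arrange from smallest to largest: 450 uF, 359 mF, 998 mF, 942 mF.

450 uF = 0.00045 F
359 mF = 0.359 F
998 mF = 0.998 F
942 mF = 0.942 F

450 uF < 359 mF < 942 mF < 998 mF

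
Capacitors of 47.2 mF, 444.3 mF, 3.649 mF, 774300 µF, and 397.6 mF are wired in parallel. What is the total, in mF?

1667.049 mF

In mF:
  47.2 mF → 47.2
  444.3 mF → 444.3
  3.649 mF → 3.649
  774300 µF = 774300e-3 mF = 774.3
  397.6 mF → 397.6
Sum: 47.2 + 444.3 + 3.649 + 774.3 + 397.6 = 1667.049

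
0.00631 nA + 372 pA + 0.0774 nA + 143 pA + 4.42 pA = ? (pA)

In pA:
  0.00631 nA = 0.00631e3 pA = 6.31
  372 pA → 372
  0.0774 nA = 0.0774e3 pA = 77.4
  143 pA → 143
  4.42 pA → 4.42
Sum: 6.31 + 372 + 77.4 + 143 + 4.42 = 603.13

603.13 pA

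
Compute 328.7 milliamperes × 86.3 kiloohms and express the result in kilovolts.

28.36681 kilovolts

328.7 × 10⁻³ × 86.3 × 10³ = 28366.81 V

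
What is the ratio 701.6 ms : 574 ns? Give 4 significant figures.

(701.6 × 10^-3) / (574 × 10^-9) = 1.2223 × 10^6

1222000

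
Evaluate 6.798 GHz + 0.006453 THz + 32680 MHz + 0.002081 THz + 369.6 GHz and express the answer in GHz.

417.612 GHz

In GHz:
  6.798 GHz → 6.798
  0.006453 THz = 0.006453 × 10³ GHz = 6.453
  32680 MHz = 32680 × 10⁻³ GHz = 32.68
  0.002081 THz = 0.002081 × 10³ GHz = 2.081
  369.6 GHz → 369.6
Sum: 6.798 + 6.453 + 32.68 + 2.081 + 369.6 = 417.612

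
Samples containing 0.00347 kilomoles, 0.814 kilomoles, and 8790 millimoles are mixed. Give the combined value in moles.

In moles:
  0.00347 kilomoles = 0.00347e3 moles = 3.47
  0.814 kilomoles = 0.814e3 moles = 814
  8790 millimoles = 8790e-3 moles = 8.79
Sum: 3.47 + 814 + 8.79 = 826.26

826.26 moles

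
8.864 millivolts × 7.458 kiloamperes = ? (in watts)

8.864e-3 × 7.458e3 = 66.107712 W

66.107712 watts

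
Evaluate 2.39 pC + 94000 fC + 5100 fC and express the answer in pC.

101.49 pC

In pC:
  2.39 pC → 2.39
  94000 fC = 94000 × 10⁻³ pC = 94
  5100 fC = 5100 × 10⁻³ pC = 5.1
Sum: 2.39 + 94 + 5.1 = 101.49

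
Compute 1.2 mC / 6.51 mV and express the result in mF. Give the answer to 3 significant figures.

(1.2e-3) / (6.51e-3) = 0.18433 F

184 mF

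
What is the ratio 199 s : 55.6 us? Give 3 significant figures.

3580000

(199) / (55.6e-6) = 3.579e6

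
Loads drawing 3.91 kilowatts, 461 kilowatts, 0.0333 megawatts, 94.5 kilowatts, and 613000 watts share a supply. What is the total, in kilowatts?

1205.71 kilowatts

In kilowatts:
  3.91 kilowatts → 3.91
  461 kilowatts → 461
  0.0333 megawatts = 0.0333 × 10³ kilowatts = 33.3
  94.5 kilowatts → 94.5
  613000 watts = 613000 × 10⁻³ kilowatts = 613
Sum: 3.91 + 461 + 33.3 + 94.5 + 613 = 1205.71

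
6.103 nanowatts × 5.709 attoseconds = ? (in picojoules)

0.000000000000034842027 picojoules

6.103e-9 × 5.709e-18 = 34.842027e-27 J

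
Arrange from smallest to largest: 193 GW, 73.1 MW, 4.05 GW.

73.1 MW < 4.05 GW < 193 GW

193 GW = 193000000000 W
73.1 MW = 73100000 W
4.05 GW = 4050000000 W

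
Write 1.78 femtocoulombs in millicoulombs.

0.00000000000178 millicoulombs

femto = 10^-15, milli = 10^-3; factor is 10^-12.
1.78 × 10^-12 = 0.00000000000178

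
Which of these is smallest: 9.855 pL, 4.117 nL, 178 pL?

9.855 pL = 0.000000000009855 L
4.117 nL = 0.000000004117 L
178 pL = 0.000000000178 L

9.855 pL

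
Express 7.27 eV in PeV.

0.00000000000000727 PeV

(no prefix) = 10^0, peta = 10^15; factor is 10^-15.
7.27 × 10^-15 = 0.00000000000000727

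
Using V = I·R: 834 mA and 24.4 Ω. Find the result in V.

20.3496 V

834 × 10⁻³ × 24.4 = 20349.6 × 10⁻³ V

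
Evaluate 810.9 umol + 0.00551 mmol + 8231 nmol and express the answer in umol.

In umol:
  810.9 umol → 810.9
  0.00551 mmol = 0.00551 × 10³ umol = 5.51
  8231 nmol = 8231 × 10⁻³ umol = 8.231
Sum: 810.9 + 5.51 + 8.231 = 824.641

824.641 umol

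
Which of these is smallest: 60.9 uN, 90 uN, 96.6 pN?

96.6 pN

60.9 uN = 0.0000609 N
90 uN = 0.00009 N
96.6 pN = 0.0000000000966 N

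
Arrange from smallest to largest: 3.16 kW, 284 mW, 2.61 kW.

284 mW < 2.61 kW < 3.16 kW

3.16 kW = 3160 W
284 mW = 0.284 W
2.61 kW = 2610 W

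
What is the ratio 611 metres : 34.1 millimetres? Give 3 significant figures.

17900

(611) / (34.1 × 10⁻³) = 17.92 × 10³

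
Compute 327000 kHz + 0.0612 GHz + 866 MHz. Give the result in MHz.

In MHz:
  327000 kHz = 327000 × 10⁻³ MHz = 327
  0.0612 GHz = 0.0612 × 10³ MHz = 61.2
  866 MHz → 866
Sum: 327 + 61.2 + 866 = 1254.2

1254.2 MHz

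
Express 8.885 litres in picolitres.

8885000000000 picolitres

(no prefix) = 1e0, pico = 1e-12; factor is 1e12.
8.885 × 1e12 = 8885000000000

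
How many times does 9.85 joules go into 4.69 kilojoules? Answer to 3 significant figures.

(4.69 × 10³) / (9.85) = 0.4761 × 10³

476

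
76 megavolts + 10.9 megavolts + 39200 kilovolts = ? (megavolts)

In megavolts:
  76 megavolts → 76
  10.9 megavolts → 10.9
  39200 kilovolts = 39200 × 10⁻³ megavolts = 39.2
Sum: 76 + 10.9 + 39.2 = 126.1

126.1 megavolts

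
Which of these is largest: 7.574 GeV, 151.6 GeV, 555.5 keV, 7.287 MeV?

7.574 GeV = 7574000000 eV
151.6 GeV = 151600000000 eV
555.5 keV = 555500 eV
7.287 MeV = 7287000 eV

151.6 GeV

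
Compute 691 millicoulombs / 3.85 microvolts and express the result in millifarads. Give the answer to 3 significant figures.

(691 × 10⁻³) / (3.85 × 10⁻⁶) = 179.48 × 10³ F

179000000 millifarads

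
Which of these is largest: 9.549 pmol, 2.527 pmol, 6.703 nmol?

6.703 nmol

9.549 pmol = 0.000000000009549 mol
2.527 pmol = 0.000000000002527 mol
6.703 nmol = 0.000000006703 mol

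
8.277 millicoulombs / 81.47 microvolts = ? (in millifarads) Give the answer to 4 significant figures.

(8.277 × 10⁻³) / (81.47 × 10⁻⁶) = 0.101596 × 10³ F

101600 millifarads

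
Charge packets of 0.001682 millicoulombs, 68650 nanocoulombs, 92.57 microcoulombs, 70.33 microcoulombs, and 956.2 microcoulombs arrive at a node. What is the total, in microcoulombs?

In microcoulombs:
  0.001682 millicoulombs = 0.001682 × 10³ microcoulombs = 1.682
  68650 nanocoulombs = 68650 × 10⁻³ microcoulombs = 68.65
  92.57 microcoulombs → 92.57
  70.33 microcoulombs → 70.33
  956.2 microcoulombs → 956.2
Sum: 1.682 + 68.65 + 92.57 + 70.33 + 956.2 = 1189.432

1189.432 microcoulombs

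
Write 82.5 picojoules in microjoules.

pico = 1e-12, micro = 1e-6; factor is 1e-6.
82.5 × 1e-6 = 0.0000825

0.0000825 microjoules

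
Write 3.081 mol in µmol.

3081000 µmol

(no prefix) = 10^0, micro = 10^-6; factor is 10^6.
3.081 × 10^6 = 3081000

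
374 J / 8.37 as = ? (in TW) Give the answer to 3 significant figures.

44700000 TW

(374) / (8.37 × 10^-18) = 44.683 × 10^18 W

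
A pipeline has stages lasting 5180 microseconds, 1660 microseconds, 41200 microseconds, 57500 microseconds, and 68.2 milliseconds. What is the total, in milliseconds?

In milliseconds:
  5180 microseconds = 5180 × 10⁻³ milliseconds = 5.18
  1660 microseconds = 1660 × 10⁻³ milliseconds = 1.66
  41200 microseconds = 41200 × 10⁻³ milliseconds = 41.2
  57500 microseconds = 57500 × 10⁻³ milliseconds = 57.5
  68.2 milliseconds → 68.2
Sum: 5.18 + 1.66 + 41.2 + 57.5 + 68.2 = 173.74

173.74 milliseconds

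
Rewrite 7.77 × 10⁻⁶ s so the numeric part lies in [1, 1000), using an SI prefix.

= 7.77 × 10⁻⁶ s; 10⁻⁶ is micro.

7.77 µs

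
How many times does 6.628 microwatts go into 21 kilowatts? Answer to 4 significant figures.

3168000000

(21 × 10^3) / (6.628 × 10^-6) = 3.1684 × 10^9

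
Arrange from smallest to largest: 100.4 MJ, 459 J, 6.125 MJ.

459 J < 6.125 MJ < 100.4 MJ

100.4 MJ = 100400000 J
459 J = 459 J
6.125 MJ = 6125000 J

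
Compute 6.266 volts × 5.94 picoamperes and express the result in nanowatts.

6.266 × 5.94e-12 = 37.22004e-12 W

0.03722004 nanowatts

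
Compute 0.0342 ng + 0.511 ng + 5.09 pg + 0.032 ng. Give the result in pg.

In pg:
  0.0342 ng = 0.0342 × 10^3 pg = 34.2
  0.511 ng = 0.511 × 10^3 pg = 511
  5.09 pg → 5.09
  0.032 ng = 0.032 × 10^3 pg = 32
Sum: 34.2 + 511 + 5.09 + 32 = 582.29

582.29 pg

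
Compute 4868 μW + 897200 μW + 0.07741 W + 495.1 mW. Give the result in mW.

1474.578 mW

In mW:
  4868 μW = 4868e-3 mW = 4.868
  897200 μW = 897200e-3 mW = 897.2
  0.07741 W = 0.07741e3 mW = 77.41
  495.1 mW → 495.1
Sum: 4.868 + 897.2 + 77.41 + 495.1 = 1474.578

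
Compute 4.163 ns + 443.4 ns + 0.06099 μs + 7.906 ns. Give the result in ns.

516.459 ns

In ns:
  4.163 ns → 4.163
  443.4 ns → 443.4
  0.06099 μs = 0.06099 × 10^3 ns = 60.99
  7.906 ns → 7.906
Sum: 4.163 + 443.4 + 60.99 + 7.906 = 516.459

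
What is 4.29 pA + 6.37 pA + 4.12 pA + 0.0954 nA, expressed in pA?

In pA:
  4.29 pA → 4.29
  6.37 pA → 6.37
  4.12 pA → 4.12
  0.0954 nA = 0.0954 × 10³ pA = 95.4
Sum: 4.29 + 6.37 + 4.12 + 95.4 = 110.18

110.18 pA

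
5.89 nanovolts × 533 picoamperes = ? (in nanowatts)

0.00000000313937 nanowatts

5.89 × 10^-9 × 533 × 10^-12 = 3139.37 × 10^-21 W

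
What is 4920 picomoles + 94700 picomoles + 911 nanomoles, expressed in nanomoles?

1010.62 nanomoles

In nanomoles:
  4920 picomoles = 4920 × 10⁻³ nanomoles = 4.92
  94700 picomoles = 94700 × 10⁻³ nanomoles = 94.7
  911 nanomoles → 911
Sum: 4.92 + 94.7 + 911 = 1010.62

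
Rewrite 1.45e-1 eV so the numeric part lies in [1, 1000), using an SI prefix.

= 145e-3 eV; 1e-3 is milli.

145 meV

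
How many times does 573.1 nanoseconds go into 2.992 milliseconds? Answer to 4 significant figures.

(2.992 × 10^-3) / (573.1 × 10^-9) = 0.0052207 × 10^6

5221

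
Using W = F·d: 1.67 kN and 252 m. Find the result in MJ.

1.67 × 10³ × 252 = 420.84 × 10³ J

0.42084 MJ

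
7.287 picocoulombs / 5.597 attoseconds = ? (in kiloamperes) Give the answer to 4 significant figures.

(7.287e-12) / (5.597e-18) = 1.30195e6 A

1302 kiloamperes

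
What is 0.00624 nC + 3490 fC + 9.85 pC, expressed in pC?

19.58 pC

In pC:
  0.00624 nC = 0.00624 × 10³ pC = 6.24
  3490 fC = 3490 × 10⁻³ pC = 3.49
  9.85 pC → 9.85
Sum: 6.24 + 3.49 + 9.85 = 19.58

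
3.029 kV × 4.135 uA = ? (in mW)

3.029e3 × 4.135e-6 = 12.524915e-3 W

12.524915 mW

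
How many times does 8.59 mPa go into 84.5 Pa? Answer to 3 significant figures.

(84.5) / (8.59e-3) = 9.837e3

9840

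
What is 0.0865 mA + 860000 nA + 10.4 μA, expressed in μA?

In μA:
  0.0865 mA = 0.0865 × 10^3 μA = 86.5
  860000 nA = 860000 × 10^-3 μA = 860
  10.4 μA → 10.4
Sum: 86.5 + 860 + 10.4 = 956.9

956.9 μA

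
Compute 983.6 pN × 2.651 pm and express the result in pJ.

0.0000000026075236 pJ

983.6 × 10⁻¹² × 2.651 × 10⁻¹² = 2607.5236 × 10⁻²⁴ J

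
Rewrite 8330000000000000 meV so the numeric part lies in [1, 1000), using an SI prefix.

8.33 TeV

= 8.33 × 10^12 eV; 10^12 is tera.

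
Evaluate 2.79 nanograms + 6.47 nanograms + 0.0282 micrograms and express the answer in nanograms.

37.46 nanograms

In nanograms:
  2.79 nanograms → 2.79
  6.47 nanograms → 6.47
  0.0282 micrograms = 0.0282 × 10^3 nanograms = 28.2
Sum: 2.79 + 6.47 + 28.2 = 37.46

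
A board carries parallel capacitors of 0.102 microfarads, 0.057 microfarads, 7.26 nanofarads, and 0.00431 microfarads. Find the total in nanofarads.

170.57 nanofarads

In nanofarads:
  0.102 microfarads = 0.102e3 nanofarads = 102
  0.057 microfarads = 0.057e3 nanofarads = 57
  7.26 nanofarads → 7.26
  0.00431 microfarads = 0.00431e3 nanofarads = 4.31
Sum: 102 + 57 + 7.26 + 4.31 = 170.57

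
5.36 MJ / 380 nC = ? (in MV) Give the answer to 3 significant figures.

14100000 MV

(5.36 × 10^6) / (380 × 10^-9) = 0.014105 × 10^15 V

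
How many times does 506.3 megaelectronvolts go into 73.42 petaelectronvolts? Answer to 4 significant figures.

145000000

(73.42 × 10^15) / (506.3 × 10^6) = 0.14501 × 10^9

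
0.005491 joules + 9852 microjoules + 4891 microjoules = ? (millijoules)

In millijoules:
  0.005491 joules = 0.005491 × 10³ millijoules = 5.491
  9852 microjoules = 9852 × 10⁻³ millijoules = 9.852
  4891 microjoules = 4891 × 10⁻³ millijoules = 4.891
Sum: 5.491 + 9.852 + 4.891 = 20.234

20.234 millijoules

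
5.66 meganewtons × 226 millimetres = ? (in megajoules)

5.66e6 × 226e-3 = 1279.16e3 J

1.27916 megajoules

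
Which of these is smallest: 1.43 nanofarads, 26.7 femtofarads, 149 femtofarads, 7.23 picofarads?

26.7 femtofarads

1.43 nanofarads = 0.00000000143 farads
26.7 femtofarads = 0.0000000000000267 farads
149 femtofarads = 0.000000000000149 farads
7.23 picofarads = 0.00000000000723 farads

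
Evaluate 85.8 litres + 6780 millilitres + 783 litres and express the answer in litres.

875.58 litres

In litres:
  85.8 litres → 85.8
  6780 millilitres = 6780e-3 litres = 6.78
  783 litres → 783
Sum: 85.8 + 6.78 + 783 = 875.58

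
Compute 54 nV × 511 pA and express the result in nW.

54 × 10^-9 × 511 × 10^-12 = 27594 × 10^-21 W

0.000000027594 nW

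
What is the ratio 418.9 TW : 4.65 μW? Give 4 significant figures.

(418.9e12) / (4.65e-6) = 90.086e18

90090000000000000000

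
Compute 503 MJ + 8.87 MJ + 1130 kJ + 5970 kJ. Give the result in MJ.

In MJ:
  503 MJ → 503
  8.87 MJ → 8.87
  1130 kJ = 1130e-3 MJ = 1.13
  5970 kJ = 5970e-3 MJ = 5.97
Sum: 503 + 8.87 + 1.13 + 5.97 = 518.97

518.97 MJ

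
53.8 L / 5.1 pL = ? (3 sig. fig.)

(53.8) / (5.1 × 10^-12) = 10.55 × 10^12

10500000000000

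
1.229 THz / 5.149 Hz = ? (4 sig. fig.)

238700000000

(1.229e12) / (5.149) = 0.23869e12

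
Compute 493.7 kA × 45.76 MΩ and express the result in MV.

22591712 MV

493.7 × 10^3 × 45.76 × 10^6 = 22591.712 × 10^9 V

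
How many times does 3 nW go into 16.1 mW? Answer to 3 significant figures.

(16.1 × 10⁻³) / (3 × 10⁻⁹) = 5.367 × 10⁶

5370000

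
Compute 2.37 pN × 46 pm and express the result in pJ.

0.00000000010902 pJ

2.37 × 10^-12 × 46 × 10^-12 = 109.02 × 10^-24 J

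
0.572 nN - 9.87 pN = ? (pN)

In pN:
  0.572 nN = 0.572 × 10^3 pN = 572
  9.87 pN → 9.87
Difference: 572 - 9.87 = 562.13

562.13 pN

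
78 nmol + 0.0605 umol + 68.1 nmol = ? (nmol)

206.6 nmol

In nmol:
  78 nmol → 78
  0.0605 umol = 0.0605e3 nmol = 60.5
  68.1 nmol → 68.1
Sum: 78 + 60.5 + 68.1 = 206.6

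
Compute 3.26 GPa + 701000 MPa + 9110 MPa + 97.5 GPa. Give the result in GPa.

810.87 GPa

In GPa:
  3.26 GPa → 3.26
  701000 MPa = 701000e-3 GPa = 701
  9110 MPa = 9110e-3 GPa = 9.11
  97.5 GPa → 97.5
Sum: 3.26 + 701 + 9.11 + 97.5 = 810.87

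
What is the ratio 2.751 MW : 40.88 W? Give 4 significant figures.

(2.751 × 10^6) / (40.88) = 0.067295 × 10^6

67290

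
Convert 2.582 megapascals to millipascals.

2582000000 millipascals

mega = 1e6, milli = 1e-3; factor is 1e9.
2.582 × 1e9 = 2582000000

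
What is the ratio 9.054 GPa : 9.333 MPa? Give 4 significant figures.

970.1

(9.054e9) / (9.333e6) = 0.97011e3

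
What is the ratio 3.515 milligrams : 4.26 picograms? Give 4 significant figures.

(3.515e-3) / (4.26e-12) = 0.82512e9

825100000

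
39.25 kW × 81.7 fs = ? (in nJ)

39.25 × 10³ × 81.7 × 10⁻¹⁵ = 3206.725 × 10⁻¹² J

3.206725 nJ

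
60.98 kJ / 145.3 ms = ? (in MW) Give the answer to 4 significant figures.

0.4197 MW

(60.98 × 10^3) / (145.3 × 10^-3) = 0.419683 × 10^6 W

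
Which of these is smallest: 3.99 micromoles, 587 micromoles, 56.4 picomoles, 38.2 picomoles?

38.2 picomoles

3.99 micromoles = 0.00000399 moles
587 micromoles = 0.000587 moles
56.4 picomoles = 0.0000000000564 moles
38.2 picomoles = 0.0000000000382 moles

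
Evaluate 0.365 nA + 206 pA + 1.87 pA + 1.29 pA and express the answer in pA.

In pA:
  0.365 nA = 0.365e3 pA = 365
  206 pA → 206
  1.87 pA → 1.87
  1.29 pA → 1.29
Sum: 365 + 206 + 1.87 + 1.29 = 574.16

574.16 pA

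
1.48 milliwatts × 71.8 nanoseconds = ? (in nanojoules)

0.106264 nanojoules

1.48 × 10^-3 × 71.8 × 10^-9 = 106.264 × 10^-12 J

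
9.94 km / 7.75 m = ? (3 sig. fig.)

(9.94e3) / (7.75) = 1.283e3

1280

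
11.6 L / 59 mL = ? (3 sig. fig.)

197

(11.6) / (59 × 10⁻³) = 0.1966 × 10³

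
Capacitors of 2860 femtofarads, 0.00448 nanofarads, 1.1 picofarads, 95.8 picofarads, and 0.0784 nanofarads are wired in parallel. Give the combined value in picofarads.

In picofarads:
  2860 femtofarads = 2860 × 10^-3 picofarads = 2.86
  0.00448 nanofarads = 0.00448 × 10^3 picofarads = 4.48
  1.1 picofarads → 1.1
  95.8 picofarads → 95.8
  0.0784 nanofarads = 0.0784 × 10^3 picofarads = 78.4
Sum: 2.86 + 4.48 + 1.1 + 95.8 + 78.4 = 182.64

182.64 picofarads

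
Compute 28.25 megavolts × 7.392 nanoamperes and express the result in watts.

28.25 × 10⁶ × 7.392 × 10⁻⁹ = 208.824 × 10⁻³ W

0.208824 watts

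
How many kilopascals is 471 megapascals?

mega = 10⁶, kilo = 10³; factor is 10³.
471 × 10³ = 471000

471000 kilopascals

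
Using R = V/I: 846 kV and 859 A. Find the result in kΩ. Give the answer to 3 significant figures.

0.985 kΩ

(846 × 10^3) / (859) = 0.98487 × 10^3 Ω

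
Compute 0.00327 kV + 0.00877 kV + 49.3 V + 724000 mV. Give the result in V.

In V:
  0.00327 kV = 0.00327 × 10^3 V = 3.27
  0.00877 kV = 0.00877 × 10^3 V = 8.77
  49.3 V → 49.3
  724000 mV = 724000 × 10^-3 V = 724
Sum: 3.27 + 8.77 + 49.3 + 724 = 785.34

785.34 V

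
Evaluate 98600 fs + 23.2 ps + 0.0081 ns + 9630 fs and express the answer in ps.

In ps:
  98600 fs = 98600e-3 ps = 98.6
  23.2 ps → 23.2
  0.0081 ns = 0.0081e3 ps = 8.1
  9630 fs = 9630e-3 ps = 9.63
Sum: 98.6 + 23.2 + 8.1 + 9.63 = 139.53

139.53 ps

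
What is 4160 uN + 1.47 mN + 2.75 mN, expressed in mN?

8.38 mN

In mN:
  4160 uN = 4160 × 10⁻³ mN = 4.16
  1.47 mN → 1.47
  2.75 mN → 2.75
Sum: 4.16 + 1.47 + 2.75 = 8.38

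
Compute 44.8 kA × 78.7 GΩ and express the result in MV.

3525760000 MV

44.8 × 10^3 × 78.7 × 10^9 = 3525.76 × 10^12 V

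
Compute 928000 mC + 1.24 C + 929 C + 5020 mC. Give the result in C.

1863.26 C

In C:
  928000 mC = 928000 × 10⁻³ C = 928
  1.24 C → 1.24
  929 C → 929
  5020 mC = 5020 × 10⁻³ C = 5.02
Sum: 928 + 1.24 + 929 + 5.02 = 1863.26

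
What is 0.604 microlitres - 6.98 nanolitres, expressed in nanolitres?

In nanolitres:
  0.604 microlitres = 0.604 × 10^3 nanolitres = 604
  6.98 nanolitres → 6.98
Difference: 604 - 6.98 = 597.02

597.02 nanolitres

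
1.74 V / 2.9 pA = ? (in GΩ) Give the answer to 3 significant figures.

600 GΩ

(1.74) / (2.9 × 10⁻¹²) = 0.6 × 10¹² Ω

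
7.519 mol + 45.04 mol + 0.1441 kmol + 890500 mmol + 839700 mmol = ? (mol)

In mol:
  7.519 mol → 7.519
  45.04 mol → 45.04
  0.1441 kmol = 0.1441 × 10^3 mol = 144.1
  890500 mmol = 890500 × 10^-3 mol = 890.5
  839700 mmol = 839700 × 10^-3 mol = 839.7
Sum: 7.519 + 45.04 + 144.1 + 890.5 + 839.7 = 1926.859

1926.859 mol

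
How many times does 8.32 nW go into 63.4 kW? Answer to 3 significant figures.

(63.4 × 10^3) / (8.32 × 10^-9) = 7.62 × 10^12

7620000000000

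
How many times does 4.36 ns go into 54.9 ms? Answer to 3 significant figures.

(54.9e-3) / (4.36e-9) = 12.59e6

12600000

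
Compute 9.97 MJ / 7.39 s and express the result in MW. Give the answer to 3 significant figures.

(9.97 × 10⁶) / (7.39) = 1.3491 × 10⁶ W

1.35 MW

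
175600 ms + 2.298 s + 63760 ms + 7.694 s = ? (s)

In s:
  175600 ms = 175600e-3 s = 175.6
  2.298 s → 2.298
  63760 ms = 63760e-3 s = 63.76
  7.694 s → 7.694
Sum: 175.6 + 2.298 + 63.76 + 7.694 = 249.352

249.352 s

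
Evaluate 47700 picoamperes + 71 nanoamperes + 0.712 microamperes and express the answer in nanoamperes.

In nanoamperes:
  47700 picoamperes = 47700 × 10^-3 nanoamperes = 47.7
  71 nanoamperes → 71
  0.712 microamperes = 0.712 × 10^3 nanoamperes = 712
Sum: 47.7 + 71 + 712 = 830.7

830.7 nanoamperes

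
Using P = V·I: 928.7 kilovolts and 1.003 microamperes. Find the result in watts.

0.9314861 watts

928.7 × 10³ × 1.003 × 10⁻⁶ = 931.4861 × 10⁻³ W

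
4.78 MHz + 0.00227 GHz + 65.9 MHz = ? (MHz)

In MHz:
  4.78 MHz → 4.78
  0.00227 GHz = 0.00227e3 MHz = 2.27
  65.9 MHz → 65.9
Sum: 4.78 + 2.27 + 65.9 = 72.95

72.95 MHz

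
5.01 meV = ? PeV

0.00000000000000000501 PeV

milli = 1e-3, peta = 1e15; factor is 1e-18.
5.01 × 1e-18 = 0.00000000000000000501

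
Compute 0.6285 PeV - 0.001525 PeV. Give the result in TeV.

626.975 TeV

In TeV:
  0.6285 PeV = 0.6285e3 TeV = 628.5
  0.001525 PeV = 0.001525e3 TeV = 1.525
Difference: 628.5 - 1.525 = 626.975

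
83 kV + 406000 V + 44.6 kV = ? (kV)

533.6 kV

In kV:
  83 kV → 83
  406000 V = 406000 × 10⁻³ kV = 406
  44.6 kV → 44.6
Sum: 83 + 406 + 44.6 = 533.6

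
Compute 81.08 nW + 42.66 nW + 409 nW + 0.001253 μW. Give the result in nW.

In nW:
  81.08 nW → 81.08
  42.66 nW → 42.66
  409 nW → 409
  0.001253 μW = 0.001253 × 10³ nW = 1.253
Sum: 81.08 + 42.66 + 409 + 1.253 = 533.993

533.993 nW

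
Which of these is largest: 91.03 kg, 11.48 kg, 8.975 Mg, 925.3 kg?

91.03 kg = 91030 g
11.48 kg = 11480 g
8.975 Mg = 8975000 g
925.3 kg = 925300 g

8.975 Mg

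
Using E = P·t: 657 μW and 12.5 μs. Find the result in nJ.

657 × 10^-6 × 12.5 × 10^-6 = 8212.5 × 10^-12 J

8.2125 nJ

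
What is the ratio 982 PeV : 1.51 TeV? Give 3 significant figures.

650000

(982 × 10¹⁵) / (1.51 × 10¹²) = 650.3 × 10³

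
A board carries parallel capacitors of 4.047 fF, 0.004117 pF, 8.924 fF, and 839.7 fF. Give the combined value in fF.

In fF:
  4.047 fF → 4.047
  0.004117 pF = 0.004117 × 10^3 fF = 4.117
  8.924 fF → 8.924
  839.7 fF → 839.7
Sum: 4.047 + 4.117 + 8.924 + 839.7 = 856.788

856.788 fF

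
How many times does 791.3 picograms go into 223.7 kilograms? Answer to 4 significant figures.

(223.7 × 10³) / (791.3 × 10⁻¹²) = 0.2827 × 10¹⁵

282700000000000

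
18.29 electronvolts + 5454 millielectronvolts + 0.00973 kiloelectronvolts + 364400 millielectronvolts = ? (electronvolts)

397.874 electronvolts

In electronvolts:
  18.29 electronvolts → 18.29
  5454 millielectronvolts = 5454e-3 electronvolts = 5.454
  0.00973 kiloelectronvolts = 0.00973e3 electronvolts = 9.73
  364400 millielectronvolts = 364400e-3 electronvolts = 364.4
Sum: 18.29 + 5.454 + 9.73 + 364.4 = 397.874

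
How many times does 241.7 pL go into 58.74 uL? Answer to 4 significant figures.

243000

(58.74 × 10⁻⁶) / (241.7 × 10⁻¹²) = 0.24303 × 10⁶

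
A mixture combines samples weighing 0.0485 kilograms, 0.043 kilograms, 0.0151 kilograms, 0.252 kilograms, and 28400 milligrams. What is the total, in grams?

In grams:
  0.0485 kilograms = 0.0485 × 10^3 grams = 48.5
  0.043 kilograms = 0.043 × 10^3 grams = 43
  0.0151 kilograms = 0.0151 × 10^3 grams = 15.1
  0.252 kilograms = 0.252 × 10^3 grams = 252
  28400 milligrams = 28400 × 10^-3 grams = 28.4
Sum: 48.5 + 43 + 15.1 + 252 + 28.4 = 387

387 grams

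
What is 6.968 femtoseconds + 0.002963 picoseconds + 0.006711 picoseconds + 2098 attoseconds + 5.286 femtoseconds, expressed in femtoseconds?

24.026 femtoseconds

In femtoseconds:
  6.968 femtoseconds → 6.968
  0.002963 picoseconds = 0.002963e3 femtoseconds = 2.963
  0.006711 picoseconds = 0.006711e3 femtoseconds = 6.711
  2098 attoseconds = 2098e-3 femtoseconds = 2.098
  5.286 femtoseconds → 5.286
Sum: 6.968 + 2.963 + 6.711 + 2.098 + 5.286 = 24.026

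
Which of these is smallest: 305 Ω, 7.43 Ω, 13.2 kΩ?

305 Ω = 305 Ω
7.43 Ω = 7.43 Ω
13.2 kΩ = 13200 Ω

7.43 Ω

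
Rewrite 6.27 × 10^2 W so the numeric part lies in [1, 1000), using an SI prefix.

= 627 W; mantissa already in [1, 1000).

627 W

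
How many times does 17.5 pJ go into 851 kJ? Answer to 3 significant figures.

48600000000000000

(851e3) / (17.5e-12) = 48.63e15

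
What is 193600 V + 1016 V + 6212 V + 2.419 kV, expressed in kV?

203.247 kV

In kV:
  193600 V = 193600 × 10^-3 kV = 193.6
  1016 V = 1016 × 10^-3 kV = 1.016
  6212 V = 6212 × 10^-3 kV = 6.212
  2.419 kV → 2.419
Sum: 193.6 + 1.016 + 6.212 + 2.419 = 203.247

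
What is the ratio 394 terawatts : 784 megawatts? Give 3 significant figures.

(394 × 10^12) / (784 × 10^6) = 0.5026 × 10^6

503000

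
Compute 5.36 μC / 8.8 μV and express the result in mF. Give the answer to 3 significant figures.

609 mF

(5.36e-6) / (8.8e-6) = 0.60909 F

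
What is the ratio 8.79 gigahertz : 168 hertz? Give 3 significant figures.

52300000

(8.79 × 10^9) / (168) = 0.05232 × 10^9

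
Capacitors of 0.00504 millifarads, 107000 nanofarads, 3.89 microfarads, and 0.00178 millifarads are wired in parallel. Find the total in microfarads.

117.71 microfarads

In microfarads:
  0.00504 millifarads = 0.00504 × 10^3 microfarads = 5.04
  107000 nanofarads = 107000 × 10^-3 microfarads = 107
  3.89 microfarads → 3.89
  0.00178 millifarads = 0.00178 × 10^3 microfarads = 1.78
Sum: 5.04 + 107 + 3.89 + 1.78 = 117.71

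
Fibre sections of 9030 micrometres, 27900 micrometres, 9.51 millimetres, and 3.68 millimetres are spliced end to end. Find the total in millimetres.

50.12 millimetres

In millimetres:
  9030 micrometres = 9030 × 10⁻³ millimetres = 9.03
  27900 micrometres = 27900 × 10⁻³ millimetres = 27.9
  9.51 millimetres → 9.51
  3.68 millimetres → 3.68
Sum: 9.03 + 27.9 + 9.51 + 3.68 = 50.12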